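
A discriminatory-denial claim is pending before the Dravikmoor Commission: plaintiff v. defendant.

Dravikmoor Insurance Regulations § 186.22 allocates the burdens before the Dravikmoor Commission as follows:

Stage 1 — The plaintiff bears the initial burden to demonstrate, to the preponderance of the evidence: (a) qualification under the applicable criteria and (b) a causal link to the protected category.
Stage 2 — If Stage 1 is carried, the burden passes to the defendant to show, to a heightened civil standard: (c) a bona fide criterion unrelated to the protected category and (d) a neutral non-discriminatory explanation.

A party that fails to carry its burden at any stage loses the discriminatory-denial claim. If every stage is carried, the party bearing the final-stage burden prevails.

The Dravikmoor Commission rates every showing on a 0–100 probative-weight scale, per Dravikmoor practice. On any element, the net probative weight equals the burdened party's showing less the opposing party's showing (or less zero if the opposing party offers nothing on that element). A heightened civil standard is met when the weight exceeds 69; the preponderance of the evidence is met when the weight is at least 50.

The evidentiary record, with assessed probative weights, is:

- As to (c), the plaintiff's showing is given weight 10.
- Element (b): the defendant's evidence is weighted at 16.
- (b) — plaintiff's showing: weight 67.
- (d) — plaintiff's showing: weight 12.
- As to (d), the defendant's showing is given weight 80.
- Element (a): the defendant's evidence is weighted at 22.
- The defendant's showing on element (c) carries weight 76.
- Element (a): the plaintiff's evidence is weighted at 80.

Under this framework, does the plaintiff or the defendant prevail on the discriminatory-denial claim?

Stage 1 — burden on plaintiff; standard: the preponderance of the evidence (weight is at least 50).
    (a): 80 − 22 = 58 ≥ 50 [met]
    (b): 67 − 16 = 51 ≥ 50 [met]
  Stage 1 carried; the burden shifts to the defendant.
Stage 2 — burden on defendant; standard: a heightened civil standard (weight exceeds 69).
    (c): 76 − 10 = 66 ≤ 69 [not met]
    (d): 80 − 12 = 68 ≤ 69 [not met]
  Stage 2 not carried; the defendant fails its burden.
The analysis ends at Stage 2; the plaintiff prevails.

plaintiff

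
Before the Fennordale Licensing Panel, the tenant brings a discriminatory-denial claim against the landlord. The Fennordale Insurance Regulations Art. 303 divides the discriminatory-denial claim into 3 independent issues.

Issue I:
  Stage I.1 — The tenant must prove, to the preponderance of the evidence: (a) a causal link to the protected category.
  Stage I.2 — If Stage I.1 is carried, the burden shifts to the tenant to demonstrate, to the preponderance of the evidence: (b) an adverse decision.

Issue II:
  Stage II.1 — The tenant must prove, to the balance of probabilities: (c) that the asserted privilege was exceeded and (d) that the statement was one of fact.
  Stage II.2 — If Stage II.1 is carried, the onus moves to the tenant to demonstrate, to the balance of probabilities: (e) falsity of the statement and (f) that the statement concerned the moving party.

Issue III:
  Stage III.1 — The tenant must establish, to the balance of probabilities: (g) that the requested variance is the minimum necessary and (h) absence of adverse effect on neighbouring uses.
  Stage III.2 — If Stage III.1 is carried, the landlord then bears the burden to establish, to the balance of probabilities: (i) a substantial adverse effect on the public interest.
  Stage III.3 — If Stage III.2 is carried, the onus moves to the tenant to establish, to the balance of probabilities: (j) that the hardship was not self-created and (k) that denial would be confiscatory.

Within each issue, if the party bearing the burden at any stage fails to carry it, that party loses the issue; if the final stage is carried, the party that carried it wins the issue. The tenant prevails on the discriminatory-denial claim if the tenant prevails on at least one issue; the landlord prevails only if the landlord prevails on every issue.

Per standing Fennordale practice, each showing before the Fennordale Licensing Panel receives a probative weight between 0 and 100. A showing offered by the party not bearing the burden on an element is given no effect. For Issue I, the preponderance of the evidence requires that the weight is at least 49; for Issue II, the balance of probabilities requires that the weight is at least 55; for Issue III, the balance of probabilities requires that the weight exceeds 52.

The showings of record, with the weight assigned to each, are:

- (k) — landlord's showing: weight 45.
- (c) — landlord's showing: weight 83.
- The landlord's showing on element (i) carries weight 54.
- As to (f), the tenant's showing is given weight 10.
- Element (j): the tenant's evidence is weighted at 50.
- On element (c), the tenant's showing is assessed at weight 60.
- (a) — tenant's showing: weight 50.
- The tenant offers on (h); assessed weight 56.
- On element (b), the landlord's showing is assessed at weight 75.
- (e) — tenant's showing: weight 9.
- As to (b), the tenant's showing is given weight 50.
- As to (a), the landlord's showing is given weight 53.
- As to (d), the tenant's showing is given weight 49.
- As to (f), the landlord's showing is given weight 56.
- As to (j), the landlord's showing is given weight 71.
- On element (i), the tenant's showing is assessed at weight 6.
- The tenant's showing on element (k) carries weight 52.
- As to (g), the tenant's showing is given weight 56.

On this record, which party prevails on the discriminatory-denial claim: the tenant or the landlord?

— Issue I —
At Stage I.1 the tenant must meet the preponderance of the evidence (weight is at least 49): on (a) the weight is 50 (the landlord's 53 is given no effect), ≥ 49, so (a) meets the standard.
  All elements met. The tenant retains the burden for Stage I.2.
At Stage I.2 the tenant must meet the preponderance of the evidence (weight is at least 49): on (b) the weight is 50 (the landlord's 75 is given no effect), which does reach 49, so (b) meets the standard.
  Stage I.2 carried; the final stage is satisfied.
With every stage satisfied, the tenant prevails on this issue.
— Issue II —
Stage II.1 — burden on tenant; standard: the balance of probabilities (weight is at least 55).
    (c): 60 (landlord's 83 disregarded) ≥ 55 [met]
    (d): 49 < 55 [not met]
  The tenant does not carry Stage II.1.
So the landlord prevails on this issue.
— Issue III —
At Stage III.1 the tenant must meet the balance of probabilities (weight exceeds 52): on (g) the weight is 56, which does exceed 52, so (g) meets the standard; on (h) the weight is 56, which does exceed 52, so (h) meets the standard.
  Stage III.1 carried; the burden shifts to the landlord.
At Stage III.2 the landlord must meet the balance of probabilities (weight exceeds 52): on (i) the weight is 54 (the tenant's 6 is given no effect), which does exceed 52, so (i) meets the standard.
  The landlord carries Stage III.2; the tenant now bears the burden.
At Stage III.3 the tenant must meet the balance of probabilities (weight exceeds 52): on (j) the weight is 50 (the landlord's 71 is given no effect), which does not exceed 52, so (j) does not meet the standard; on (k) the weight is 52 (the landlord's 45 is given no effect), which does not exceed 52, so (k) does not meet the standard.
  Stage III.3 not carried; the tenant fails its burden.
So the landlord prevails on this issue.
Per-issue: Issue I → tenant; Issue II → landlord; Issue III → landlord. The tenant must prevail on at least one issue; overall, the tenant prevails.

tenant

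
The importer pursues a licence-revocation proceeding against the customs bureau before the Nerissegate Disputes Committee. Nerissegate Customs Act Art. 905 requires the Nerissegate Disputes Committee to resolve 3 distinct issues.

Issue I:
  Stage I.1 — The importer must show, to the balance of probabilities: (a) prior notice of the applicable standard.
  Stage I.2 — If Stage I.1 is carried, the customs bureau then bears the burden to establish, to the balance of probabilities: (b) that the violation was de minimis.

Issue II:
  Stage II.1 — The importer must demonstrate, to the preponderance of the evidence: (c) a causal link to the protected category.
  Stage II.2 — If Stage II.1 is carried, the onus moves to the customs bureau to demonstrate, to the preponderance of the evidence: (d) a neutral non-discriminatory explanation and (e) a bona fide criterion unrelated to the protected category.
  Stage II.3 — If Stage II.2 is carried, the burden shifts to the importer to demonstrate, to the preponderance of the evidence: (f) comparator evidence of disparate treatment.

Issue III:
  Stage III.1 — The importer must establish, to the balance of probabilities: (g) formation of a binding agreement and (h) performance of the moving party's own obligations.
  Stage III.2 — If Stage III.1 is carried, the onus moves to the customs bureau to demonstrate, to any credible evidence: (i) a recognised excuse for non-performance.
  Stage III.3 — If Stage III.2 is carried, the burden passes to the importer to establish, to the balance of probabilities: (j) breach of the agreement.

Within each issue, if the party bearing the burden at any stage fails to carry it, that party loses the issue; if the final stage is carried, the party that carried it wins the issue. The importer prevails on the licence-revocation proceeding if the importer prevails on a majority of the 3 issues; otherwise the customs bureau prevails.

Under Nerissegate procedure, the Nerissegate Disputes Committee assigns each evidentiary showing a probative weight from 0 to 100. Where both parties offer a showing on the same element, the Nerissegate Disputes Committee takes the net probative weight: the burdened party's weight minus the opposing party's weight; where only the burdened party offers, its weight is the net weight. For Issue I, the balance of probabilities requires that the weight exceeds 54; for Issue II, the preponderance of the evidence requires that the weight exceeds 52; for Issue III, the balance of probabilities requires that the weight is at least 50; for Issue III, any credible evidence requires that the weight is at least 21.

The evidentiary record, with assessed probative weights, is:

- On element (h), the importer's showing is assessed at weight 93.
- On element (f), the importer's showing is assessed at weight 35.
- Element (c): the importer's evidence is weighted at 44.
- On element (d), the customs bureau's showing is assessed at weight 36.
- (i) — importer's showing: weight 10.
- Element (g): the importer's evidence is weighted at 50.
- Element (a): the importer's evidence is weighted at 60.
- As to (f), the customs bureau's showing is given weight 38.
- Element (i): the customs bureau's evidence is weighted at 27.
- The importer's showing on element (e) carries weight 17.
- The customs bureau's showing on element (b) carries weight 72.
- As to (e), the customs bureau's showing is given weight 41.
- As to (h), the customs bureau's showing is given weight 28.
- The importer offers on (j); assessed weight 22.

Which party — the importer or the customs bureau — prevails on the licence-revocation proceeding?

customs bureau

— Issue I —
Stage I.1 (importer, the balance of probabilities, weight exceeds 54): (a) 60 > 54 — meets.
  All elements met. The burden passes to the customs bureau.
Stage I.2 (customs bureau, the balance of probabilities, weight exceeds 54): (b) 72 > 54 — meets.
  The customs bureau carries the last stage.
With every stage satisfied, the customs bureau prevails on this issue.
— Issue II —
Stage II.1 (importer, the preponderance of the evidence, weight exceeds 52): (c) 44 ≤ 52 — fails.
  The importer does not carry Stage II.1.
So the customs bureau prevails on this issue.
— Issue III —
Stage III.1 (importer, the balance of probabilities, weight is at least 50): (g) 50 ≥ 50 — meets; (h) net 93−28=65 ≥ 50 — meets.
  Stage III.1 is satisfied; the onus moves to the customs bureau.
Stage III.2 (customs bureau, any credible evidence, weight is at least 21): (i) net 27−10=17 < 21 — fails.
  The customs bureau does not carry Stage III.2.
The importer prevails on this issue.
Per-issue: Issue I → customs bureau; Issue II → customs bureau; Issue III → importer. The importer must prevail on a majority of issues; overall, the customs bureau prevails.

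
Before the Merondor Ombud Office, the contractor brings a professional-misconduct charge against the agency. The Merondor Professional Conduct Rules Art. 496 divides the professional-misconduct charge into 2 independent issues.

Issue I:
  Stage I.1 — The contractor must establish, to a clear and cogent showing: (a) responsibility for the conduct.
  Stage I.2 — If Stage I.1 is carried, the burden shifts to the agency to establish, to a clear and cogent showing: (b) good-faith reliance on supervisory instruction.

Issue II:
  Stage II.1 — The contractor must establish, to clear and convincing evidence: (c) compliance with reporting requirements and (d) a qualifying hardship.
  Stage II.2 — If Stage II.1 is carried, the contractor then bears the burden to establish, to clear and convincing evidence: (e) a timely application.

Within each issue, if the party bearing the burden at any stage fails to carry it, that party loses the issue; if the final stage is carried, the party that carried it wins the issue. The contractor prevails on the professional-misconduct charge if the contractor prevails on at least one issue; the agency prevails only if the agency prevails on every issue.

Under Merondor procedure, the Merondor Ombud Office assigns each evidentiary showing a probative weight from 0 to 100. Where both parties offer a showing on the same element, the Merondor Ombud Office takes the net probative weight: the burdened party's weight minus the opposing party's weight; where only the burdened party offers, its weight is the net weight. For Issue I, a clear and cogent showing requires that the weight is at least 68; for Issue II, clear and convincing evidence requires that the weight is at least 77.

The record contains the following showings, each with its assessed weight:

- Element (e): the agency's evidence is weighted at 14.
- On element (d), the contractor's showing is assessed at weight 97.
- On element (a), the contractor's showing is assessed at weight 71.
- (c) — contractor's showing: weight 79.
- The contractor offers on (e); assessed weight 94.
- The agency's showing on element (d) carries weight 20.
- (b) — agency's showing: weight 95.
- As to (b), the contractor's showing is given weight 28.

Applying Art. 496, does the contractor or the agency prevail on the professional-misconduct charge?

— Issue I —
At Stage I.1 the contractor must meet a clear and cogent showing (weight is at least 68): on (a) the weight is 71, ≥ 68, so (a) meets the standard.
  Stage I.1 carried; the burden shifts to the agency.
At Stage I.2 the agency must meet a clear and cogent showing (weight is at least 68): on (b) the weight is 95 less the opposing 28 gives net 67, < 68, so (b) does not meet the standard.
  The agency does not carry Stage I.2.
The contractor prevails on this issue.
— Issue II —
Stage II.1 — burden on contractor; standard: clear and convincing evidence (weight is at least 77).
    (c): 79 ≥ 77 [met]
    (d): 97 − 20 = 77 ≥ 77 [met]
  Stage II.1 is satisfied; the contractor continues to bear the burden.
Stage II.2 — burden on contractor; standard: clear and convincing evidence (weight is at least 77).
    (e): 94 − 14 = 80 ≥ 77 [met]
  The contractor carries the last stage.
With every stage satisfied, the contractor prevails on this issue.
Per-issue: Issue I → contractor; Issue II → contractor. The contractor must prevail on at least one issue; overall, the contractor prevails.

contractor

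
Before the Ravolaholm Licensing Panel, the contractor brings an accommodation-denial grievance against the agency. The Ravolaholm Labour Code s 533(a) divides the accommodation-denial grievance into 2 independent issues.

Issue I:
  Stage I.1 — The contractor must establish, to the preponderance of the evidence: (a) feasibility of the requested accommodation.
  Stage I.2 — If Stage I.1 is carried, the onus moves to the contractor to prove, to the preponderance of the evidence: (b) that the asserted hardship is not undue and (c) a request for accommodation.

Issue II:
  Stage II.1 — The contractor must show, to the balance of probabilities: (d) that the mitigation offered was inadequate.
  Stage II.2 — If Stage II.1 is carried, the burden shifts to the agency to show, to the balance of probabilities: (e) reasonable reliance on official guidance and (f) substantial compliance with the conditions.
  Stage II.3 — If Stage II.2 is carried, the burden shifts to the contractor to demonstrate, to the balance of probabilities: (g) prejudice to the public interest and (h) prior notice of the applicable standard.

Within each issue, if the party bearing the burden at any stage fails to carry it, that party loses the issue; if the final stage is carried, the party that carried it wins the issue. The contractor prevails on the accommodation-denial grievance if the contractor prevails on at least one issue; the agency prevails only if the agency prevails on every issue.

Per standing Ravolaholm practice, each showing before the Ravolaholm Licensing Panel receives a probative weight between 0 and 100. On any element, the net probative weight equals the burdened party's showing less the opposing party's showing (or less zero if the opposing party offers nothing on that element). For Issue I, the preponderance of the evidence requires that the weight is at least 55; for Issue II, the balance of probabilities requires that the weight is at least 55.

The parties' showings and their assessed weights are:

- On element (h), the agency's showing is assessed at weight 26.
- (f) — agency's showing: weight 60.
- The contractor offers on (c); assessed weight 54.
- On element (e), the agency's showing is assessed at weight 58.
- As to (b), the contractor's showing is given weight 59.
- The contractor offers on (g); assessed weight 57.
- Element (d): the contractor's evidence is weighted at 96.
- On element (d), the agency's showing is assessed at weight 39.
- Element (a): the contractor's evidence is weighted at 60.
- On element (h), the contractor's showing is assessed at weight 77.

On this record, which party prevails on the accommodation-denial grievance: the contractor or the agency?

— Issue I —
Stage I.1 (contractor, the preponderance of the evidence, weight is at least 55): (a) 60 ≥ 55 — meets.
  Stage I.1 carried; the burden remains with the contractor.
Stage I.2 (contractor, the preponderance of the evidence, weight is at least 55): (b) 59 ≥ 55 — meets; (c) 54 < 55 — fails.
  Not every element is met, so the contractor fails to carry Stage I.2.
The agency prevails on this issue.
— Issue II —
At Stage II.1 the contractor must meet the balance of probabilities (weight is at least 55): on (d) the weight is 96 less the opposing 39 gives net 57, ≥ 55, so (d) meets the standard.
  The contractor carries Stage II.1; the agency now bears the burden.
At Stage II.2 the agency must meet the balance of probabilities (weight is at least 55): on (e) the weight is 58, which does reach 55, so (e) meets the standard; on (f) the weight is 60, ≥ 55, so (f) meets the standard.
  Stage II.2 carried; the burden shifts to the contractor.
At Stage II.3 the contractor must meet the balance of probabilities (weight is at least 55): on (g) the weight is 57, which does reach 55, so (g) meets the standard; on (h) the weight is 77 less the opposing 26 gives net 51, which does not reach 55, so (h) does not meet the standard.
  Not every element is met, so the contractor fails to carry Stage II.3.
The analysis ends at Stage II.3; the agency prevails on this issue.
Per-issue: Issue I → agency; Issue II → agency. The contractor must prevail on at least one issue; overall, the agency prevails.

agency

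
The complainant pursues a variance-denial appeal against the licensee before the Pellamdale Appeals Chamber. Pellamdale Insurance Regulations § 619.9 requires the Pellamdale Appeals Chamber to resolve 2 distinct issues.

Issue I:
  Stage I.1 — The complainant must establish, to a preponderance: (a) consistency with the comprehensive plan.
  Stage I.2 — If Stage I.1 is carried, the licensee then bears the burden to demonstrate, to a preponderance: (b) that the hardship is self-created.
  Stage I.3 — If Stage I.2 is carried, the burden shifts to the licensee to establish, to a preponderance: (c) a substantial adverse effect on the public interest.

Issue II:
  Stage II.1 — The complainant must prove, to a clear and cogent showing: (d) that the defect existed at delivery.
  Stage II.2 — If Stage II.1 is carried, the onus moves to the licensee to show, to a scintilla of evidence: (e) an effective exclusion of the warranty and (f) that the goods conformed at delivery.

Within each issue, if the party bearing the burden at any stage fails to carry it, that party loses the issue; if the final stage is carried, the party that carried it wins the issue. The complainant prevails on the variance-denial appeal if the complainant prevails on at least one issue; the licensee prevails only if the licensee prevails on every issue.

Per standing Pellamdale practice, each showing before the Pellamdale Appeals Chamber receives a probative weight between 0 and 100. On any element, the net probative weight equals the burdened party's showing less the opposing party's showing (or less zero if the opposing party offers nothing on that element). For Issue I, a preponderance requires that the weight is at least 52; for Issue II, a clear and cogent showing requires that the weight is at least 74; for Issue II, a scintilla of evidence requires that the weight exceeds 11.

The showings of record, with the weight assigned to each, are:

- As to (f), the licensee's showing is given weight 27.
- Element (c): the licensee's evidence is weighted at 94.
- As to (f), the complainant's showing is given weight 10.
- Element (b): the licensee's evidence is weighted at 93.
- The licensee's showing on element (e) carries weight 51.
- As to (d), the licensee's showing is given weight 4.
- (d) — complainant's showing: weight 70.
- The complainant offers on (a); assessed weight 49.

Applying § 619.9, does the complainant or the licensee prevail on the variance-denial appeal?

licensee

— Issue I —
At Stage I.1 the complainant must meet a preponderance (weight is at least 52): on (a) the weight is 49, < 52, so (a) does not meet the standard.
  Stage I.1 not carried; the complainant fails its burden.
The licensee prevails on this issue.
— Issue II —
Stage II.1 (complainant, a clear and cogent showing, weight is at least 74): (d) net 70−4=66 < 74 — fails.
  Not every element is met, so the complainant fails to carry Stage II.1.
So the licensee prevails on this issue.
Per-issue: Issue I → licensee; Issue II → licensee. The complainant must prevail on at least one issue; overall, the licensee prevails.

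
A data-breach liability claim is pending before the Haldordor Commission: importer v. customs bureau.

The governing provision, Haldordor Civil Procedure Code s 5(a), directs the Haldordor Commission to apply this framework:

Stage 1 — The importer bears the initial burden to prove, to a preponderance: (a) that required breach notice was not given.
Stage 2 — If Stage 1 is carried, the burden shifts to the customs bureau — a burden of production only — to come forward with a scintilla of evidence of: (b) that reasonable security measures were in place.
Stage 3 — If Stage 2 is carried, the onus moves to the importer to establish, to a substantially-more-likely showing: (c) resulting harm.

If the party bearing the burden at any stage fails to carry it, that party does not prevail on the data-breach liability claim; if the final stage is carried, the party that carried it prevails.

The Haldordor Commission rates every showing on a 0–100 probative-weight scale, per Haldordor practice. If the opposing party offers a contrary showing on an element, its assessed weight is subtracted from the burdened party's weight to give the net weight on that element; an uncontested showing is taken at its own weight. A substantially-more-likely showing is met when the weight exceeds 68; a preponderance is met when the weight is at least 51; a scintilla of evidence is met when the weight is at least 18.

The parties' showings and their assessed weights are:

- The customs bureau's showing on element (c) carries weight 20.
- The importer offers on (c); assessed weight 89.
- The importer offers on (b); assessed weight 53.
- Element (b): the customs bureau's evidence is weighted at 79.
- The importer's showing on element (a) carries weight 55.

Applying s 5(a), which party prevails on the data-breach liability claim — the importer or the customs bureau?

importer

Stage 1 (importer, a preponderance, weight is at least 51): (a) 55 ≥ 51 — meets.
  The importer carries Stage 1; the customs bureau now bears the burden.
Stage 2 (customs bureau, a scintilla of evidence, weight is at least 18): (b) net 79−53=26 ≥ 18 — meets.
  Stage 2 carried; the burden shifts to the importer.
Stage 3 (importer, a substantially-more-likely showing, weight exceeds 68): (c) net 89−20=69 > 68 — meets.
  The importer carries the last stage.
With every stage satisfied, the importer prevails.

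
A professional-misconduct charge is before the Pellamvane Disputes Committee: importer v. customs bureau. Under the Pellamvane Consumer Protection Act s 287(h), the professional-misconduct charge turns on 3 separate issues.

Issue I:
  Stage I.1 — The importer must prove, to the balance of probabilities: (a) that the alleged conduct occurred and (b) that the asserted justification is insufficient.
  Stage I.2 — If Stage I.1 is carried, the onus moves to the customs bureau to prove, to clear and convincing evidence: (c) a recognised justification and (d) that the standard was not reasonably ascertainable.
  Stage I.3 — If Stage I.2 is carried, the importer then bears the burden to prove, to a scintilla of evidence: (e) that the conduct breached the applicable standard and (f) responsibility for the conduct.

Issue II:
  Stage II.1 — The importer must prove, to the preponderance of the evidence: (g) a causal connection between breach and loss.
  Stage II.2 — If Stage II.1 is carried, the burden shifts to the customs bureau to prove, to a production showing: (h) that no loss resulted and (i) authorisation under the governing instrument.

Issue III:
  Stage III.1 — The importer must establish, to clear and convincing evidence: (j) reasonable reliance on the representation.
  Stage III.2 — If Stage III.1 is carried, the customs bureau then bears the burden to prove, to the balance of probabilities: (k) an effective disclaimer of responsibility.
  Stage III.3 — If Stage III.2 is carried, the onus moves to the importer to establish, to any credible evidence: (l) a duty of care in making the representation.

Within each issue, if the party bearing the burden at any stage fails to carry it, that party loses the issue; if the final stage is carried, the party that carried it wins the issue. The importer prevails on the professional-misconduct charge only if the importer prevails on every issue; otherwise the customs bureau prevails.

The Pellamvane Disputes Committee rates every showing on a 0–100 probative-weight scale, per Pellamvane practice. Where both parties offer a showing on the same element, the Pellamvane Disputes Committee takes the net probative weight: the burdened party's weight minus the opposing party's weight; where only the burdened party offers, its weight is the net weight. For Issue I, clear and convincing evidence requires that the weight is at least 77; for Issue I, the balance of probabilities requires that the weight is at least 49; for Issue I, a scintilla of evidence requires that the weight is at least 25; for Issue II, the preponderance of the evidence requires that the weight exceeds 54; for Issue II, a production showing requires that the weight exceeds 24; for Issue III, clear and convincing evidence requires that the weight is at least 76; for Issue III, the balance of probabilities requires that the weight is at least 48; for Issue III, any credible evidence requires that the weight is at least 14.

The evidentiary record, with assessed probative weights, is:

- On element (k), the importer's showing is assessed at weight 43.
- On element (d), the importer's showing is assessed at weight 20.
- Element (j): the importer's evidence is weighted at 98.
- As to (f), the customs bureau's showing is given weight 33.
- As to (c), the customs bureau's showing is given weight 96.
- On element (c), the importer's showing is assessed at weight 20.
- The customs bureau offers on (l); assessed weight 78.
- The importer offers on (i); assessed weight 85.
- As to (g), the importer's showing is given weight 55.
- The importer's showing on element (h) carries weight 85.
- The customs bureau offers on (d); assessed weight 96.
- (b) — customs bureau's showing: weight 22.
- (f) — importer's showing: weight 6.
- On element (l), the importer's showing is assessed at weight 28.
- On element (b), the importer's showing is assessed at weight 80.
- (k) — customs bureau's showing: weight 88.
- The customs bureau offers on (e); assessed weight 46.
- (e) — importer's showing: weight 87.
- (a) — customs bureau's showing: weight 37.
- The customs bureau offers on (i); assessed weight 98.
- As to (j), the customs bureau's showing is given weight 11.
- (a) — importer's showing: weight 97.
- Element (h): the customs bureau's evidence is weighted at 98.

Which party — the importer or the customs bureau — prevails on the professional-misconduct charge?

— Issue I —
At Stage I.1 the importer must meet the balance of probabilities (weight is at least 49): on (a) the weight is 97 less the opposing 37 gives net 60, which does reach 49, so (a) meets the standard; on (b) the weight is 80 less the opposing 22 gives net 58, which does reach 49, so (b) meets the standard.
  Stage I.1 is satisfied; the onus moves to the customs bureau.
At Stage I.2 the customs bureau must meet clear and convincing evidence (weight is at least 77): on (c) the weight is 96 less the opposing 20 gives net 76, which does not reach 77, so (c) does not meet the standard; on (d) the weight is 96 less the opposing 20 gives net 76, < 77, so (d) does not meet the standard.
  Not every element is met, so the customs bureau fails to carry Stage I.2.
The importer prevails on this issue.
— Issue II —
Stage II.1 — burden on importer; standard: the preponderance of the evidence (weight exceeds 54).
    (g): 55 > 54 [met]
  The importer carries Stage II.1; the customs bureau now bears the burden.
Stage II.2 — burden on customs bureau; standard: a production showing (weight exceeds 24).
    (h): 98 − 85 = 13 ≤ 24 [not met]
    (i): 98 − 85 = 13 ≤ 24 [not met]
  Not every element is met, so the customs bureau fails to carry Stage II.2.
The importer prevails on this issue.
— Issue III —
Stage III.1 (importer, clear and convincing evidence, weight is at least 76): (j) net 98−11=87 ≥ 76 — meets.
  All elements met. The burden passes to the customs bureau.
Stage III.2 (customs bureau, the balance of probabilities, weight is at least 48): (k) net 88−43=45 < 48 — fails.
  Stage III.2 not carried; the customs bureau fails its burden.
The analysis ends at Stage III.2; the importer prevails on this issue.
Per-issue: Issue I → importer; Issue II → importer; Issue III → importer. The importer must prevail on every issue; overall, the importer prevails.

importer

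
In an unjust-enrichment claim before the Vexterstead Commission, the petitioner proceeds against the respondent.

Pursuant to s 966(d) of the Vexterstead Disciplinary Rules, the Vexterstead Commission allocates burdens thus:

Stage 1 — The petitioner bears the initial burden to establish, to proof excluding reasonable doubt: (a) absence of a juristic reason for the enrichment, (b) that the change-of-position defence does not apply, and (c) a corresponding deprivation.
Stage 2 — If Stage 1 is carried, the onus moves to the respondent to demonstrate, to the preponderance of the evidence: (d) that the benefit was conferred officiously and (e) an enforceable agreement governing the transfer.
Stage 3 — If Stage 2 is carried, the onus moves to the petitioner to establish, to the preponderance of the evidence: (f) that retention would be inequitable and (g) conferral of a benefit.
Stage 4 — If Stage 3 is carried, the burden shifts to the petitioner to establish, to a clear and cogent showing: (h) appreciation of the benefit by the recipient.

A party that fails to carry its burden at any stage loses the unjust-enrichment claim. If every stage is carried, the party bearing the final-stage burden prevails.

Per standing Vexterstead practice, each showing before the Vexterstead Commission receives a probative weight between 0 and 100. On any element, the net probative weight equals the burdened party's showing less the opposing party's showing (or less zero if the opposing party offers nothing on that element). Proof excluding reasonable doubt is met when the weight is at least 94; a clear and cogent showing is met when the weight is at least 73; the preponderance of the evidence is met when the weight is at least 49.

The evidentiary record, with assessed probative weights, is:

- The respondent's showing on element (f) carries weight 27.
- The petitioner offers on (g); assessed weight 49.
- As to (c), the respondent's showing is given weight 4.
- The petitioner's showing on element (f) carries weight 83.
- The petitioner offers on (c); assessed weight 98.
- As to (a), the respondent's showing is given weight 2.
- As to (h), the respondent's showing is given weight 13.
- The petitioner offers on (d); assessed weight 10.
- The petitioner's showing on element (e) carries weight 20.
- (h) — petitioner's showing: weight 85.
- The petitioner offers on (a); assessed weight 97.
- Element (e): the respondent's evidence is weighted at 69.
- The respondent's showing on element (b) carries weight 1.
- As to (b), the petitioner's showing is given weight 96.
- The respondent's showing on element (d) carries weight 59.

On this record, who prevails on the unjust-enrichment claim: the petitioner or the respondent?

Stage 1 (petitioner, proof excluding reasonable doubt, weight is at least 94): (a) net 97−2=95 ≥ 94 — meets; (b) net 96−1=95 ≥ 94 — meets; (c) net 98−4=94 ≥ 94 — meets.
  Stage 1 is satisfied; the onus moves to the respondent.
Stage 2 (respondent, the preponderance of the evidence, weight is at least 49): (d) net 59−10=49 ≥ 49 — meets; (e) net 69−20=49 ≥ 49 — meets.
  Stage 2 is satisfied; the onus moves to the petitioner.
Stage 3 (petitioner, the preponderance of the evidence, weight is at least 49): (f) net 83−27=56 ≥ 49 — meets; (g) 49 ≥ 49 — meets.
  Stage 3 is satisfied; the petitioner continues to bear the burden.
Stage 4 (petitioner, a clear and cogent showing, weight is at least 73): (h) net 85−13=72 < 73 — fails.
  The petitioner does not carry Stage 4.
So the respondent prevails.

respondent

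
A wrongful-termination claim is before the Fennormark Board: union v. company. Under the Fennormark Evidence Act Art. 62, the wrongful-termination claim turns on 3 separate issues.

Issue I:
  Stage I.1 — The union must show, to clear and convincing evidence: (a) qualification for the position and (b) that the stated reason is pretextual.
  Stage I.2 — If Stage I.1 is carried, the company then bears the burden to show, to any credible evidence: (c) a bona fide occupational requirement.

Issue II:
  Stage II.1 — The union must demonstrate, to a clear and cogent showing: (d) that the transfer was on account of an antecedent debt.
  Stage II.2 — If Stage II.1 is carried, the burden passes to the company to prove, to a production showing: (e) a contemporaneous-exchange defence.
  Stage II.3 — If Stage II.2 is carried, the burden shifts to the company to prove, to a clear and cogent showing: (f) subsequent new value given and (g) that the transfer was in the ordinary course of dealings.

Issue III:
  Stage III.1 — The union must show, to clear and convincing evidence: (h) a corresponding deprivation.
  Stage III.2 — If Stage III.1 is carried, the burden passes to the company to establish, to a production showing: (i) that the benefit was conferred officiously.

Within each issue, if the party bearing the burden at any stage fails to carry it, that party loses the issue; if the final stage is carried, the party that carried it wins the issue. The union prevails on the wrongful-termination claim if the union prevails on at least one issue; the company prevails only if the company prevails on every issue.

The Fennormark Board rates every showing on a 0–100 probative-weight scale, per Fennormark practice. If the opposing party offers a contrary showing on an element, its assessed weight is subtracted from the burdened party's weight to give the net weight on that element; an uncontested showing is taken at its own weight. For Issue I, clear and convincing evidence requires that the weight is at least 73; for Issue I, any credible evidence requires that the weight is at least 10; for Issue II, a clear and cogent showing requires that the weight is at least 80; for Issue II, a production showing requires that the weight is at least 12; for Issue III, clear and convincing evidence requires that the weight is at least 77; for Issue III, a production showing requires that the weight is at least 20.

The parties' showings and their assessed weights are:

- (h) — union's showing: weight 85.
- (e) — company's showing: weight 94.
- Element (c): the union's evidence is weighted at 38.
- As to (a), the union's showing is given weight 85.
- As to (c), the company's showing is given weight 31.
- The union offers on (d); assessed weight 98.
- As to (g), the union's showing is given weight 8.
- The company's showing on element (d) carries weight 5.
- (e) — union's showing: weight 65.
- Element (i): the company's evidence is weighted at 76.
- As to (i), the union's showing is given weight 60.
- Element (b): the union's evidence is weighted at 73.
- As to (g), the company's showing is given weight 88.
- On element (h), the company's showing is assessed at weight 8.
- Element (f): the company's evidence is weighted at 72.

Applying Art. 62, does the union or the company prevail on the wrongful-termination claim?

— Issue I —
Stage I.1 (union, clear and convincing evidence, weight is at least 73): (a) 85 ≥ 73 — meets; (b) 73 ≥ 73 — meets.
  All elements met. The burden passes to the company.
Stage I.2 (company, any credible evidence, weight is at least 10): (c) net 31−38=-7 < 10 — fails.
  Stage I.2 not carried; the company fails its burden.
The union prevails on this issue.
— Issue II —
At Stage II.1 the union must meet a clear and cogent showing (weight is at least 80): on (d) the weight is 98 less the opposing 5 gives net 93, ≥ 80, so (d) meets the standard.
  All elements met. The burden passes to the company.
At Stage II.2 the company must meet a production showing (weight is at least 12): on (e) the weight is 94 less the opposing 65 gives net 29, which does reach 12, so (e) meets the standard.
  Stage II.2 carried; the burden remains with the company.
At Stage II.3 the company must meet a clear and cogent showing (weight is at least 80): on (f) the weight is 72, < 80, so (f) does not meet the standard; on (g) the weight is 88 less the opposing 8 gives net 80, ≥ 80, so (g) meets the standard.
  Not every element is met, so the company fails to carry Stage II.3.
The union prevails on this issue.
— Issue III —
Stage III.1 (union, clear and convincing evidence, weight is at least 77): (h) net 85−8=77 ≥ 77 — meets.
  The union carries Stage III.1; the company now bears the burden.
Stage III.2 (company, a production showing, weight is at least 20): (i) net 76−60=16 < 20 — fails.
  Stage III.2 not carried; the company fails its burden.
The union prevails on this issue.
Per-issue: Issue I → union; Issue II → union; Issue III → union. The union must prevail on at least one issue; overall, the union prevails.

union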